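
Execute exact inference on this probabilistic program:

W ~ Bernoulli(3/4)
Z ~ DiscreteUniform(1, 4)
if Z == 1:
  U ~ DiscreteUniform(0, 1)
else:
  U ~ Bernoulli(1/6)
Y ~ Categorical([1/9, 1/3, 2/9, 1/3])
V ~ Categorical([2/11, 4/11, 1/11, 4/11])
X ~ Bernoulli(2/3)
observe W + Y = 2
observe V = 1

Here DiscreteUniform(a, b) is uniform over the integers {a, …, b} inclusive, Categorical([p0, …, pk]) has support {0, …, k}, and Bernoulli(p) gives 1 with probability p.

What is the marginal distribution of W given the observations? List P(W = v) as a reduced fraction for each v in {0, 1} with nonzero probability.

P(W=0) = 2/11, P(W=1) = 9/11

Enumerate traces; 32 have nonzero weight after conditioning:
  (W=0, Z=1, U=0, Y=2, V=1, X=0) weight 1/1188
  (W=0, Z=1, U=0, Y=2, V=1, X=1) weight 1/594
  (W=0, Z=1, U=1, Y=2, V=1, X=0) weight 1/1188
  (W=0, Z=1, U=1, Y=2, V=1, X=1) weight 1/594
  (W=0, Z=2, U=0, Y=2, V=1, X=0) weight 5/3564
  (W=0, Z=2, U=0, Y=2, V=1, X=1) weight 5/1782
  (W=0, Z=2, U=1, Y=2, V=1, X=0) weight 1/3564
  (W=0, Z=2, U=1, Y=2, V=1, X=1) weight 1/1782
  (W=1, Z=1, U=0, Y=1, V=1, X=0) weight 1/264
  … 23 more
Group by W:
  weight(W=0) = 2/99
  weight(W=1) = 1/11
Total weight = 2/99 + 1/11 = 1/9
P(W=0 | obs) = 2/99 / 1/9 = 2/11
P(W=1 | obs) = 1/11 / 1/9 = 9/11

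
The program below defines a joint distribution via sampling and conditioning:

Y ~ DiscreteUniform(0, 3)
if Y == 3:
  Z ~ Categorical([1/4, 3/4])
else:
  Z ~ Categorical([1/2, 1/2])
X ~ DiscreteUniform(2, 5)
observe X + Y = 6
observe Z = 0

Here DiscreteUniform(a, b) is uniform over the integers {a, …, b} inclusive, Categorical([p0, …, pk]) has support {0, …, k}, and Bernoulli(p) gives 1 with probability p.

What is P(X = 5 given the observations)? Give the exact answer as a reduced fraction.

Enumerate traces; 3 have nonzero weight after conditioning:
  (Y=1, Z=0, X=5) weight 1/32
  (Y=2, Z=0, X=4) weight 1/32
  (Y=3, Z=0, X=3) weight 1/64
Group by X:
  weight(X=3) = 1/64
  weight(X=4) = 1/32
  weight(X=5) = 1/32
Total weight = 1/64 + 1/32 + 1/32 = 5/64
P(X=3 | obs) = 1/64 / 5/64 = 1/5
P(X=4 | obs) = 1/32 / 5/64 = 2/5
P(X=5 | obs) = 1/32 / 5/64 = 2/5

P(X = 5 | obs) = 2/5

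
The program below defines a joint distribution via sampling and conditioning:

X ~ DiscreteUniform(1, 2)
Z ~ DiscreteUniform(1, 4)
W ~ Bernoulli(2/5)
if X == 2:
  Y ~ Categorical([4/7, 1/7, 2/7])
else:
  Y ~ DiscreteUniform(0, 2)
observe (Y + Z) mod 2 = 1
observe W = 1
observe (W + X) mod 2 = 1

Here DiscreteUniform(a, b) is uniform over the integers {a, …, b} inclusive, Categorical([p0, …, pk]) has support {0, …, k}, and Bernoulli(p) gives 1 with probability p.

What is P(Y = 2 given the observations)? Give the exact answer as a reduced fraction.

Enumerate traces; 6 have nonzero weight after conditioning:
  (X=2, Z=1, W=1, Y=0) weight 1/35
  (X=2, Z=1, W=1, Y=2) weight 1/70
  (X=2, Z=2, W=1, Y=1) weight 1/140
  (X=2, Z=3, W=1, Y=0) weight 1/35
  (X=2, Z=3, W=1, Y=2) weight 1/70
  (X=2, Z=4, W=1, Y=1) weight 1/140
Group by Y:
  weight(Y=0) = 2/35
  weight(Y=1) = 1/70
  weight(Y=2) = 1/35
Total weight = 2/35 + 1/70 + 1/35 = 1/10
P(Y=0 | obs) = 2/35 / 1/10 = 4/7
P(Y=1 | obs) = 1/70 / 1/10 = 1/7
P(Y=2 | obs) = 1/35 / 1/10 = 2/7

P(Y = 2 | obs) = 2/7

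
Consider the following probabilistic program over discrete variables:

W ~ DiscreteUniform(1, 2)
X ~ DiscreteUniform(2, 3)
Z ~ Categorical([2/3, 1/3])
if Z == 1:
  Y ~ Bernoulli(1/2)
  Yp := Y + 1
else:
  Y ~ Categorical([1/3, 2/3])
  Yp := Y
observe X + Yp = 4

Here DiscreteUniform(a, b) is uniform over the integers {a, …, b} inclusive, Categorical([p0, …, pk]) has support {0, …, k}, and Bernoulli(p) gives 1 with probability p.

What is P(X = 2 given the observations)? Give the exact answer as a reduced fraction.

Enumerate traces; 6 have nonzero weight after conditioning:
  (W=1, X=2, Z=1, Y=1) weight 1/24
  (W=1, X=3, Z=0, Y=1) weight 1/9
  (W=1, X=3, Z=1, Y=0) weight 1/24
  (W=2, X=2, Z=1, Y=1) weight 1/24
  (W=2, X=3, Z=0, Y=1) weight 1/9
  (W=2, X=3, Z=1, Y=0) weight 1/24
Group by X:
  weight(X=2) = 1/12
  weight(X=3) = 11/36
Total weight = 1/12 + 11/36 = 7/18
P(X=2 | obs) = 1/12 / 7/18 = 3/14
P(X=3 | obs) = 11/36 / 7/18 = 11/14

P(X = 2 | obs) = 3/14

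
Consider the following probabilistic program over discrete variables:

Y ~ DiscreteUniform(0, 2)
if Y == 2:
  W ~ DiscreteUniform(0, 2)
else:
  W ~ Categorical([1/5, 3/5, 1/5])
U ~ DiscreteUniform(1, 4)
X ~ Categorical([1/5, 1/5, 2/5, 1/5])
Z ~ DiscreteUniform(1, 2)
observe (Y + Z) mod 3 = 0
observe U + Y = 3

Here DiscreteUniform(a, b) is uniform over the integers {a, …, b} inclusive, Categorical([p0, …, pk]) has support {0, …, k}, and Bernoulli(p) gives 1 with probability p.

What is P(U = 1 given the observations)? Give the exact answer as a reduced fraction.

Enumerate traces; 24 have nonzero weight after conditioning:
  (Y=1, W=0, U=2, X=0, Z=2) weight 1/600
  (Y=1, W=0, U=2, X=1, Z=2) weight 1/600
  (Y=1, W=0, U=2, X=2, Z=2) weight 1/300
  (Y=1, W=0, U=2, X=3, Z=2) weight 1/600
  (Y=1, W=1, U=2, X=0, Z=2) weight 1/200
  (Y=1, W=1, U=2, X=1, Z=2) weight 1/200
  (Y=1, W=1, U=2, X=2, Z=2) weight 1/100
  (Y=1, W=1, U=2, X=3, Z=2) weight 1/200
  (Y=2, W=0, U=1, X=0, Z=1) weight 1/360
  … 15 more
Group by U:
  weight(U=1) = 1/24
  weight(U=2) = 1/24
Total weight = 1/24 + 1/24 = 1/12
P(U=1 | obs) = 1/24 / 1/12 = 1/2
P(U=2 | obs) = 1/24 / 1/12 = 1/2

P(U = 1 | obs) = 1/2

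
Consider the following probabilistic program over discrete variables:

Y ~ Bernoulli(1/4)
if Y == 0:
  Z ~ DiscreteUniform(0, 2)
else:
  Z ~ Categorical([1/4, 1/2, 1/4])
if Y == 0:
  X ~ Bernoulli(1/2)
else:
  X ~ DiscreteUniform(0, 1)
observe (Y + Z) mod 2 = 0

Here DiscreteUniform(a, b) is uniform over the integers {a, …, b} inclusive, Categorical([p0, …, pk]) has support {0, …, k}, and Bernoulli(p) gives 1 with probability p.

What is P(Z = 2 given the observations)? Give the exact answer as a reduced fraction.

Enumerate traces; 6 have nonzero weight after conditioning:
  (Y=0, Z=0, X=0) weight 1/8
  (Y=0, Z=0, X=1) weight 1/8
  (Y=0, Z=2, X=0) weight 1/8
  (Y=0, Z=2, X=1) weight 1/8
  (Y=1, Z=1, X=0) weight 1/16
  (Y=1, Z=1, X=1) weight 1/16
Group by Z:
  weight(Z=0) = 1/4
  weight(Z=1) = 1/8
  weight(Z=2) = 1/4
Total weight = 1/4 + 1/8 + 1/4 = 5/8
P(Z=0 | obs) = 1/4 / 5/8 = 2/5
P(Z=1 | obs) = 1/8 / 5/8 = 1/5
P(Z=2 | obs) = 1/4 / 5/8 = 2/5

P(Z = 2 | obs) = 2/5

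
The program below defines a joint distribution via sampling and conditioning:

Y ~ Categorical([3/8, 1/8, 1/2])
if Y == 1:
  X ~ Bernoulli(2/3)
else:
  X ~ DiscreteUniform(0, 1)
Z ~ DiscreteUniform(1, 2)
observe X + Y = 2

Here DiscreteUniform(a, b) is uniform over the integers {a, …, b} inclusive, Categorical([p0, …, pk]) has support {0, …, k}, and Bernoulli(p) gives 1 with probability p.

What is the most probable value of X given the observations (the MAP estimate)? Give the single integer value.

argmax_v P(X = v | obs) = 0

Enumerate traces; 4 have nonzero weight after conditioning:
  (Y=1, X=1, Z=1) weight 1/24
  (Y=1, X=1, Z=2) weight 1/24
  (Y=2, X=0, Z=1) weight 1/8
  (Y=2, X=0, Z=2) weight 1/8
Group by X:
  weight(X=0) = 1/4
  weight(X=1) = 1/12
Total weight = 1/4 + 1/12 = 1/3
P(X=0 | obs) = 1/4 / 1/3 = 3/4
P(X=1 | obs) = 1/12 / 1/3 = 1/4
argmax = 0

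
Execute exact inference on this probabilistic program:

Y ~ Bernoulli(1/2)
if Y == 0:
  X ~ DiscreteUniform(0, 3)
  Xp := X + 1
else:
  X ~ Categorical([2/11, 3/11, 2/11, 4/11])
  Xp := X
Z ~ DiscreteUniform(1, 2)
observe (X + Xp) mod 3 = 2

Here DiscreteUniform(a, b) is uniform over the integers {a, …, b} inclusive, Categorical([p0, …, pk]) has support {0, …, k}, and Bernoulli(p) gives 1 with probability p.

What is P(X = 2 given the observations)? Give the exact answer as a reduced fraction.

Enumerate traces; 4 have nonzero weight after conditioning:
  (Y=0, X=2, Z=1) weight 1/16
  (Y=0, X=2, Z=2) weight 1/16
  (Y=1, X=1, Z=1) weight 3/44
  (Y=1, X=1, Z=2) weight 3/44
Group by X:
  weight(X=1) = 3/22
  weight(X=2) = 1/8
Total weight = 3/22 + 1/8 = 23/88
P(X=1 | obs) = 3/22 / 23/88 = 12/23
P(X=2 | obs) = 1/8 / 23/88 = 11/23

P(X = 2 | obs) = 11/23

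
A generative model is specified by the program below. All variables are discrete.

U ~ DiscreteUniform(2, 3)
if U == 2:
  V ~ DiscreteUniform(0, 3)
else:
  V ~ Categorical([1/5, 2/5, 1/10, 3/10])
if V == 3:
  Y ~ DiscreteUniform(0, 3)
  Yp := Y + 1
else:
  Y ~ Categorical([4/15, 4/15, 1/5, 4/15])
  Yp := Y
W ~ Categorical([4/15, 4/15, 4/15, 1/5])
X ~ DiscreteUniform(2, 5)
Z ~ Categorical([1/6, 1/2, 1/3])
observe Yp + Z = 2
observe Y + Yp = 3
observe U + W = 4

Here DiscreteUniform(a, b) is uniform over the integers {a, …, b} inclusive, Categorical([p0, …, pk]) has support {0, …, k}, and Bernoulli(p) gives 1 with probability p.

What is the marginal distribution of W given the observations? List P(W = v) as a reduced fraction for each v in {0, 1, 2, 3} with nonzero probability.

Enumerate traces; 8 have nonzero weight after conditioning:
  (U=2, V=3, Y=1, W=2, X=2, Z=0) weight 1/2880
  (U=2, V=3, Y=1, W=2, X=3, Z=0) weight 1/2880
  (U=2, V=3, Y=1, W=2, X=4, Z=0) weight 1/2880
  (U=2, V=3, Y=1, W=2, X=5, Z=0) weight 1/2880
  (U=3, V=3, Y=1, W=1, X=2, Z=0) weight 1/2400
  (U=3, V=3, Y=1, W=1, X=3, Z=0) weight 1/2400
  (U=3, V=3, Y=1, W=1, X=4, Z=0) weight 1/2400
  (U=3, V=3, Y=1, W=1, X=5, Z=0) weight 1/2400
Group by W:
  weight(W=1) = 1/600
  weight(W=2) = 1/720
Total weight = 1/600 + 1/720 = 11/3600
P(W=1 | obs) = 1/600 / 11/3600 = 6/11
P(W=2 | obs) = 1/720 / 11/3600 = 5/11

P(W=1) = 6/11, P(W=2) = 5/11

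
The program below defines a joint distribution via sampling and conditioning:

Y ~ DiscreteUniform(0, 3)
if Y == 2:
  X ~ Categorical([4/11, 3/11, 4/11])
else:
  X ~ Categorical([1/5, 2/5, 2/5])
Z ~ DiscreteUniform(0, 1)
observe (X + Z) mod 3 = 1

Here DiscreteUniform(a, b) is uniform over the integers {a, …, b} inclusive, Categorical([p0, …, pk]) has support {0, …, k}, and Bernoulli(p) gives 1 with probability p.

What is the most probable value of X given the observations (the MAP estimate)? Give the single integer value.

Enumerate traces; 8 have nonzero weight after conditioning:
  (Y=0, X=0, Z=1) weight 1/40
  (Y=0, X=1, Z=0) weight 1/20
  (Y=1, X=0, Z=1) weight 1/40
  (Y=1, X=1, Z=0) weight 1/20
  (Y=2, X=0, Z=1) weight 1/22
  (Y=2, X=1, Z=0) weight 3/88
  (Y=3, X=0, Z=1) weight 1/40
  (Y=3, X=1, Z=0) weight 1/20
Group by X:
  weight(X=0) = 53/440
  weight(X=1) = 81/440
Total weight = 53/440 + 81/440 = 67/220
P(X=0 | obs) = 53/440 / 67/220 = 53/134
P(X=1 | obs) = 81/440 / 67/220 = 81/134
argmax = 1

argmax_v P(X = v | obs) = 1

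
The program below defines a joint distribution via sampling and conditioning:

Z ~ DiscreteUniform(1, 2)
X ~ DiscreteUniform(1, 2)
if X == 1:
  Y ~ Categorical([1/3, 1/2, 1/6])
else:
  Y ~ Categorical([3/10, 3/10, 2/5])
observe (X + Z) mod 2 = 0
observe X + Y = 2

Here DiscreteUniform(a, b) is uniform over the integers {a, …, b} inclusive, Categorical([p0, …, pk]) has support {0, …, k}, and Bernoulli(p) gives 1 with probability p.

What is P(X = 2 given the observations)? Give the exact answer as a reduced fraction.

Enumerate traces; 2 have nonzero weight after conditioning:
  (Z=1, X=1, Y=1) weight 1/8
  (Z=2, X=2, Y=0) weight 3/40
Group by X:
  weight(X=1) = 1/8
  weight(X=2) = 3/40
Total weight = 1/8 + 3/40 = 1/5
P(X=1 | obs) = 1/8 / 1/5 = 5/8
P(X=2 | obs) = 3/40 / 1/5 = 3/8

P(X = 2 | obs) = 3/8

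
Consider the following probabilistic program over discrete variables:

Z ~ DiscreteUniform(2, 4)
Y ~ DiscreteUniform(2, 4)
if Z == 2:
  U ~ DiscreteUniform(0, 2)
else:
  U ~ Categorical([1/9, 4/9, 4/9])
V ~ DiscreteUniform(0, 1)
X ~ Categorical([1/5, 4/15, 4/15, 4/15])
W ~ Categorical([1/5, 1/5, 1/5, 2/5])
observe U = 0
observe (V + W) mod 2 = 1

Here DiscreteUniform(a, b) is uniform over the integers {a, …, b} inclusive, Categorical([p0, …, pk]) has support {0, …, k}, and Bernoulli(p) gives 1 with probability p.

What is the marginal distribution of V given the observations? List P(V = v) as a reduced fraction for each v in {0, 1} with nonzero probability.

P(V=0) = 3/5, P(V=1) = 2/5

Enumerate traces; 144 have nonzero weight after conditioning:
  (Z=2, Y=2, U=0, V=0, X=0, W=1) weight 1/1350
  (Z=2, Y=2, U=0, V=0, X=0, W=3) weight 1/675
  (Z=2, Y=2, U=0, V=0, X=1, W=1) weight 2/2025
  (Z=2, Y=2, U=0, V=0, X=1, W=3) weight 4/2025
  (Z=2, Y=2, U=0, V=0, X=2, W=1) weight 2/2025
  (Z=2, Y=2, U=0, V=0, X=2, W=3) weight 4/2025
  (Z=2, Y=2, U=0, V=0, X=3, W=1) weight 2/2025
  (Z=2, Y=2, U=0, V=0, X=3, W=3) weight 4/2025
  (Z=2, Y=2, U=0, V=1, X=0, W=0) weight 1/1350
  … 135 more
Group by V:
  weight(V=0) = 1/18
  weight(V=1) = 1/27
Total weight = 1/18 + 1/27 = 5/54
P(V=0 | obs) = 1/18 / 5/54 = 3/5
P(V=1 | obs) = 1/27 / 5/54 = 2/5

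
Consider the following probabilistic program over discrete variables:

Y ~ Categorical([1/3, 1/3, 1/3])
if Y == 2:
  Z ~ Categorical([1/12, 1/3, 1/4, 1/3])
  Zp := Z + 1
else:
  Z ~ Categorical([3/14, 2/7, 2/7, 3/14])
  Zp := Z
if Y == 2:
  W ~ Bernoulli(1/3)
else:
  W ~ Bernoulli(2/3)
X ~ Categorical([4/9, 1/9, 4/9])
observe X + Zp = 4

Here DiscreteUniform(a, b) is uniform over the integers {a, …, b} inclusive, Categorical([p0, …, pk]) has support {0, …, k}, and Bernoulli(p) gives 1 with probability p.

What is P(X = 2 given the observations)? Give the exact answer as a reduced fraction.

Enumerate traces; 14 have nonzero weight after conditioning:
  (Y=0, Z=2, W=0, X=2) weight 8/567
  (Y=0, Z=2, W=1, X=2) weight 16/567
  (Y=0, Z=3, W=0, X=1) weight 1/378
  (Y=0, Z=3, W=1, X=1) weight 1/189
  (Y=1, Z=2, W=0, X=2) weight 8/567
  (Y=1, Z=2, W=1, X=2) weight 16/567
  (Y=1, Z=3, W=0, X=1) weight 1/378
  (Y=1, Z=3, W=1, X=1) weight 1/189
  (Y=2, Z=3, W=0, X=0) weight 8/243
  … 5 more
Group by X:
  weight(X=0) = 4/81
  weight(X=1) = 19/756
  weight(X=2) = 76/567
Total weight = 4/81 + 19/756 + 76/567 = 473/2268
P(X=0 | obs) = 4/81 / 473/2268 = 112/473
P(X=1 | obs) = 19/756 / 473/2268 = 57/473
P(X=2 | obs) = 76/567 / 473/2268 = 304/473

P(X = 2 | obs) = 304/473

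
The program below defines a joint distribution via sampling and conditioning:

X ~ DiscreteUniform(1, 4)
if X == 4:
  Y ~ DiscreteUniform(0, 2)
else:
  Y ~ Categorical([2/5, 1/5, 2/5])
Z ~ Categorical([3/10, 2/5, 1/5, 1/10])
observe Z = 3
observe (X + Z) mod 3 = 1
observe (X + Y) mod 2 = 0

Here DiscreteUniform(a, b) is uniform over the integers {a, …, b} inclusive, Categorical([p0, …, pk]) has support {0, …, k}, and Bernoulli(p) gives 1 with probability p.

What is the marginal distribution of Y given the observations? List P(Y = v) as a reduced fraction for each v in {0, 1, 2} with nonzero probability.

P(Y=0) = 5/13, P(Y=1) = 3/13, P(Y=2) = 5/13

Enumerate traces; 3 have nonzero weight after conditioning:
  (X=1, Y=1, Z=3) weight 1/200
  (X=4, Y=0, Z=3) weight 1/120
  (X=4, Y=2, Z=3) weight 1/120
Group by Y:
  weight(Y=0) = 1/120
  weight(Y=1) = 1/200
  weight(Y=2) = 1/120
Total weight = 1/120 + 1/200 + 1/120 = 13/600
P(Y=0 | obs) = 1/120 / 13/600 = 5/13
P(Y=1 | obs) = 1/200 / 13/600 = 3/13
P(Y=2 | obs) = 1/120 / 13/600 = 5/13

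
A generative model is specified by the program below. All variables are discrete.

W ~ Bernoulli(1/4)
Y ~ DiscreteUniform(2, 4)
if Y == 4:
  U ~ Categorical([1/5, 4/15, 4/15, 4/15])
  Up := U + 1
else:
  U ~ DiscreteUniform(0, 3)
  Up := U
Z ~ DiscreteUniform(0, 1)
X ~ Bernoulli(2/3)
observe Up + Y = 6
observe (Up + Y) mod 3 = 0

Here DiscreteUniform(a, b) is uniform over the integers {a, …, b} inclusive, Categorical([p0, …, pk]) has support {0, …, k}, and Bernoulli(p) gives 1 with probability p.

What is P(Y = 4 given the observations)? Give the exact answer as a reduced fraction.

P(Y = 4 | obs) = 16/31

Enumerate traces; 16 have nonzero weight after conditioning:
  (W=0, Y=3, U=3, Z=0, X=0) weight 1/96
  (W=0, Y=3, U=3, Z=0, X=1) weight 1/48
  (W=0, Y=3, U=3, Z=1, X=0) weight 1/96
  (W=0, Y=3, U=3, Z=1, X=1) weight 1/48
  (W=0, Y=4, U=1, Z=0, X=0) weight 1/90
  (W=0, Y=4, U=1, Z=0, X=1) weight 1/45
  (W=0, Y=4, U=1, Z=1, X=0) weight 1/90
  (W=0, Y=4, U=1, Z=1, X=1) weight 1/45
  … 8 more
Group by Y:
  weight(Y=3) = 1/12
  weight(Y=4) = 4/45
Total weight = 1/12 + 4/45 = 31/180
P(Y=3 | obs) = 1/12 / 31/180 = 15/31
P(Y=4 | obs) = 4/45 / 31/180 = 16/31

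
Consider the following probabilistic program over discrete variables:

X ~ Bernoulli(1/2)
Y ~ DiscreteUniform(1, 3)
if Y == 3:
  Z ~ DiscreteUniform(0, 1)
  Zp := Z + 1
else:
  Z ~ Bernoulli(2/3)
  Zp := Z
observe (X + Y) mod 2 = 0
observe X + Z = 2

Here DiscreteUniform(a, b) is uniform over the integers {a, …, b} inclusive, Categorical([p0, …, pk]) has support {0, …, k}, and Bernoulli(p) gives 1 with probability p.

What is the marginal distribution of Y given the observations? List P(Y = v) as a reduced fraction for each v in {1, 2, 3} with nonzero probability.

P(Y=1) = 4/7, P(Y=3) = 3/7

Enumerate traces; 2 have nonzero weight after conditioning:
  (X=1, Y=1, Z=1) weight 1/9
  (X=1, Y=3, Z=1) weight 1/12
Group by Y:
  weight(Y=1) = 1/9
  weight(Y=3) = 1/12
Total weight = 1/9 + 1/12 = 7/36
P(Y=1 | obs) = 1/9 / 7/36 = 4/7
P(Y=3 | obs) = 1/12 / 7/36 = 3/7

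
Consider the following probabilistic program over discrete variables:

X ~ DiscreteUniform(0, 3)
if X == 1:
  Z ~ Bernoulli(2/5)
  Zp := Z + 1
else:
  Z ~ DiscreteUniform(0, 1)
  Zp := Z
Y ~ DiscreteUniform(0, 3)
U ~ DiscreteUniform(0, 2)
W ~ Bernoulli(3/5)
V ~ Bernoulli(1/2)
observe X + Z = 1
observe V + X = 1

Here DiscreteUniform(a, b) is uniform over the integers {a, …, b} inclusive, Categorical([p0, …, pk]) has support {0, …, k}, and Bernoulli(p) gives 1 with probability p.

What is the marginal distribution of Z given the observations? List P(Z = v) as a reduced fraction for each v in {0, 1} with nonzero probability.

Enumerate traces; 48 have nonzero weight after conditioning:
  (X=0, Z=1, Y=0, U=0, W=0, V=1) weight 1/480
  (X=0, Z=1, Y=0, U=0, W=1, V=1) weight 1/320
  (X=0, Z=1, Y=0, U=1, W=0, V=1) weight 1/480
  (X=0, Z=1, Y=0, U=1, W=1, V=1) weight 1/320
  (X=0, Z=1, Y=0, U=2, W=0, V=1) weight 1/480
  (X=0, Z=1, Y=0, U=2, W=1, V=1) weight 1/320
  (X=0, Z=1, Y=1, U=0, W=0, V=1) weight 1/480
  (X=0, Z=1, Y=1, U=0, W=1, V=1) weight 1/320
  (X=1, Z=0, Y=0, U=0, W=0, V=0) weight 1/400
  … 39 more
Group by Z:
  weight(Z=0) = 3/40
  weight(Z=1) = 1/16
Total weight = 3/40 + 1/16 = 11/80
P(Z=0 | obs) = 3/40 / 11/80 = 6/11
P(Z=1 | obs) = 1/16 / 11/80 = 5/11

P(Z=0) = 6/11, P(Z=1) = 5/11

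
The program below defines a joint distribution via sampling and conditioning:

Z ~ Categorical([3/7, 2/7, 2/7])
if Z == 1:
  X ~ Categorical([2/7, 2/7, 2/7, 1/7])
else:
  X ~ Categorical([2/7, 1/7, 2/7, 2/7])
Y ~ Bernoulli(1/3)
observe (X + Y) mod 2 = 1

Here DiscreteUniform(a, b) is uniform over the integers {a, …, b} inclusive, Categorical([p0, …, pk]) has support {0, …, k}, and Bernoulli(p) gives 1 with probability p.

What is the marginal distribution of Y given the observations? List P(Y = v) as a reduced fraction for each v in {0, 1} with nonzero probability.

Enumerate traces; 12 have nonzero weight after conditioning:
  (Z=0, X=0, Y=1) weight 2/49
  (Z=0, X=1, Y=0) weight 2/49
  (Z=0, X=2, Y=1) weight 2/49
  (Z=0, X=3, Y=0) weight 4/49
  (Z=1, X=0, Y=1) weight 4/147
  (Z=1, X=1, Y=0) weight 8/147
  (Z=1, X=2, Y=1) weight 4/147
  (Z=1, X=3, Y=0) weight 4/147
  … 4 more
Group by Y:
  weight(Y=0) = 2/7
  weight(Y=1) = 4/21
Total weight = 2/7 + 4/21 = 10/21
P(Y=0 | obs) = 2/7 / 10/21 = 3/5
P(Y=1 | obs) = 4/21 / 10/21 = 2/5

P(Y=0) = 3/5, P(Y=1) = 2/5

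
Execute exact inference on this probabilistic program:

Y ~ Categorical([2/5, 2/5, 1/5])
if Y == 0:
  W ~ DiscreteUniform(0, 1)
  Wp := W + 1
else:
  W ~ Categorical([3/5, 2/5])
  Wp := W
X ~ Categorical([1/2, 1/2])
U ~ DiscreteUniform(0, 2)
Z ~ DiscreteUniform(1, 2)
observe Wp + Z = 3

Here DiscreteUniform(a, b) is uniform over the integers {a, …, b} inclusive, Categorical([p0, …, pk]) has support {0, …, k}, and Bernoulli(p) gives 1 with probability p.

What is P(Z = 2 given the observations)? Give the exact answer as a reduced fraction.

P(Z = 2 | obs) = 11/16

Enumerate traces; 24 have nonzero weight after conditioning:
  (Y=0, W=0, X=0, U=0, Z=2) weight 1/60
  (Y=0, W=0, X=0, U=1, Z=2) weight 1/60
  (Y=0, W=0, X=0, U=2, Z=2) weight 1/60
  (Y=0, W=0, X=1, U=0, Z=2) weight 1/60
  (Y=0, W=0, X=1, U=1, Z=2) weight 1/60
  (Y=0, W=0, X=1, U=2, Z=2) weight 1/60
  (Y=0, W=1, X=0, U=0, Z=1) weight 1/60
  (Y=0, W=1, X=0, U=1, Z=1) weight 1/60
  … 16 more
Group by Z:
  weight(Z=1) = 1/10
  weight(Z=2) = 11/50
Total weight = 1/10 + 11/50 = 8/25
P(Z=1 | obs) = 1/10 / 8/25 = 5/16
P(Z=2 | obs) = 11/50 / 8/25 = 11/16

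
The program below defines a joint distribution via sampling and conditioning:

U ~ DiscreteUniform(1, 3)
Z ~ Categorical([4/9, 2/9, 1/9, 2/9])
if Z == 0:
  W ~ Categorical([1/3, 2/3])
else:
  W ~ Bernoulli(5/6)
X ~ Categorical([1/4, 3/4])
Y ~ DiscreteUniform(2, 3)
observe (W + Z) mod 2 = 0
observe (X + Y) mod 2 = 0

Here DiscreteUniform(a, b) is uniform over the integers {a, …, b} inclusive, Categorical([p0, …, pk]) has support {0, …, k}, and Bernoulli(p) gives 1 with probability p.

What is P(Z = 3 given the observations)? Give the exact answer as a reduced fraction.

P(Z = 3 | obs) = 10/29

Enumerate traces; 24 have nonzero weight after conditioning:
  (U=1, Z=0, W=0, X=0, Y=2) weight 1/162
  (U=1, Z=0, W=0, X=1, Y=3) weight 1/54
  (U=1, Z=1, W=1, X=0, Y=2) weight 5/648
  (U=1, Z=1, W=1, X=1, Y=3) weight 5/216
  (U=1, Z=2, W=0, X=0, Y=2) weight 1/1296
  (U=1, Z=2, W=0, X=1, Y=3) weight 1/432
  (U=1, Z=3, W=1, X=0, Y=2) weight 5/648
  (U=1, Z=3, W=1, X=1, Y=3) weight 5/216
  … 16 more
Group by Z:
  weight(Z=0) = 2/27
  weight(Z=1) = 5/54
  weight(Z=2) = 1/108
  weight(Z=3) = 5/54
Total weight = 2/27 + 5/54 + 1/108 + 5/54 = 29/108
P(Z=0 | obs) = 2/27 / 29/108 = 8/29
P(Z=1 | obs) = 5/54 / 29/108 = 10/29
P(Z=2 | obs) = 1/108 / 29/108 = 1/29
P(Z=3 | obs) = 5/54 / 29/108 = 10/29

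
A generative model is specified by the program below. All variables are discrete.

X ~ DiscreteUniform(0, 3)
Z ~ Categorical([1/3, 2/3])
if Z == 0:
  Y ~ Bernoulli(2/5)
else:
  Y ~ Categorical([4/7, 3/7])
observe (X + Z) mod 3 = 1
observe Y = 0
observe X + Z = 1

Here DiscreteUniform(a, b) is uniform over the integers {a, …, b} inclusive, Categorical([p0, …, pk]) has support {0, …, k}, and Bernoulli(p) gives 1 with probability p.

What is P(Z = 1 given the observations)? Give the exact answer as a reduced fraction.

P(Z = 1 | obs) = 40/61

Enumerate traces; 2 have nonzero weight after conditioning:
  (X=0, Z=1, Y=0) weight 2/21
  (X=1, Z=0, Y=0) weight 1/20
Group by Z:
  weight(Z=0) = 1/20
  weight(Z=1) = 2/21
Total weight = 1/20 + 2/21 = 61/420
P(Z=0 | obs) = 1/20 / 61/420 = 21/61
P(Z=1 | obs) = 2/21 / 61/420 = 40/61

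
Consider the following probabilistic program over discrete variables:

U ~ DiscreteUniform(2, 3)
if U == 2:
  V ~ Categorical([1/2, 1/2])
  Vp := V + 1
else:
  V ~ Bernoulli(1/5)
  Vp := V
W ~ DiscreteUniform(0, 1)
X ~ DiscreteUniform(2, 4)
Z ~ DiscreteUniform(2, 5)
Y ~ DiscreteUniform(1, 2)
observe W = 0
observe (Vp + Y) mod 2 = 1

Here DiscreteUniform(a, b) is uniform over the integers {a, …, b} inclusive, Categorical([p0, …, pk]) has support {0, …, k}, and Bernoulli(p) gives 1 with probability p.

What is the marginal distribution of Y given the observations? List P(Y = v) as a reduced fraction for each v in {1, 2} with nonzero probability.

Enumerate traces; 48 have nonzero weight after conditioning:
  (U=2, V=0, W=0, X=2, Z=2, Y=2) weight 1/192
  (U=2, V=0, W=0, X=2, Z=3, Y=2) weight 1/192
  (U=2, V=0, W=0, X=2, Z=4, Y=2) weight 1/192
  (U=2, V=0, W=0, X=2, Z=5, Y=2) weight 1/192
  (U=2, V=0, W=0, X=3, Z=2, Y=2) weight 1/192
  (U=2, V=0, W=0, X=3, Z=3, Y=2) weight 1/192
  (U=2, V=0, W=0, X=3, Z=4, Y=2) weight 1/192
  (U=2, V=0, W=0, X=3, Z=5, Y=2) weight 1/192
  (U=2, V=1, W=0, X=2, Z=2, Y=1) weight 1/192
  … 39 more
Group by Y:
  weight(Y=1) = 13/80
  weight(Y=2) = 7/80
Total weight = 13/80 + 7/80 = 1/4
P(Y=1 | obs) = 13/80 / 1/4 = 13/20
P(Y=2 | obs) = 7/80 / 1/4 = 7/20

P(Y=1) = 13/20, P(Y=2) = 7/20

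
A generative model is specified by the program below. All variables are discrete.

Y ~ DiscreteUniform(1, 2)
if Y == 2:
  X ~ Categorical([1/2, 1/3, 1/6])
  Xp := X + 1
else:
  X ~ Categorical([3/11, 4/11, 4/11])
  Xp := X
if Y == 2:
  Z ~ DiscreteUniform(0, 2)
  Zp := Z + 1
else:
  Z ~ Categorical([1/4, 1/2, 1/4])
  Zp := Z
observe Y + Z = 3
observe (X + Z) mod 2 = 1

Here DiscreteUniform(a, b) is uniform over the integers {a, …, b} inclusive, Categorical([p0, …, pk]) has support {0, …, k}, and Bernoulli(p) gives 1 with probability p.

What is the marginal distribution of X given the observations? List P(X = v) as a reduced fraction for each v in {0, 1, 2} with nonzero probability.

Enumerate traces; 3 have nonzero weight after conditioning:
  (Y=1, X=1, Z=2) weight 1/22
  (Y=2, X=0, Z=1) weight 1/12
  (Y=2, X=2, Z=1) weight 1/36
Group by X:
  weight(X=0) = 1/12
  weight(X=1) = 1/22
  weight(X=2) = 1/36
Total weight = 1/12 + 1/22 + 1/36 = 31/198
P(X=0 | obs) = 1/12 / 31/198 = 33/62
P(X=1 | obs) = 1/22 / 31/198 = 9/31
P(X=2 | obs) = 1/36 / 31/198 = 11/62

P(X=0) = 33/62, P(X=1) = 9/31, P(X=2) = 11/62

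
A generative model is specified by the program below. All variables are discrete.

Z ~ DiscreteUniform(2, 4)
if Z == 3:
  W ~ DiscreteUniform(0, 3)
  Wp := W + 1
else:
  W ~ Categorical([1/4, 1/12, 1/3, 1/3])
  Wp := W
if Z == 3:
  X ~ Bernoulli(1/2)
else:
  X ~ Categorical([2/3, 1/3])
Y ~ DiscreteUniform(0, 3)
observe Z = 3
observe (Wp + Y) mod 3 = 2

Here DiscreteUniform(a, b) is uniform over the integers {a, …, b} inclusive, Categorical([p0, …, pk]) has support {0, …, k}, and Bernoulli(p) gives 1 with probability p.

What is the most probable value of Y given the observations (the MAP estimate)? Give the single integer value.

argmax_v P(Y = v | obs) = 1

Enumerate traces; 10 have nonzero weight after conditioning:
  (Z=3, W=0, X=0, Y=1) weight 1/96
  (Z=3, W=0, X=1, Y=1) weight 1/96
  (Z=3, W=1, X=0, Y=0) weight 1/96
  (Z=3, W=1, X=0, Y=3) weight 1/96
  (Z=3, W=1, X=1, Y=0) weight 1/96
  (Z=3, W=1, X=1, Y=3) weight 1/96
  (Z=3, W=2, X=0, Y=2) weight 1/96
  (Z=3, W=2, X=1, Y=2) weight 1/96
  … 2 more
Group by Y:
  weight(Y=0) = 1/48
  weight(Y=1) = 1/24
  weight(Y=2) = 1/48
  weight(Y=3) = 1/48
Total weight = 1/48 + 1/24 + 1/48 + 1/48 = 5/48
P(Y=0 | obs) = 1/48 / 5/48 = 1/5
P(Y=1 | obs) = 1/24 / 5/48 = 2/5
P(Y=2 | obs) = 1/48 / 5/48 = 1/5
P(Y=3 | obs) = 1/48 / 5/48 = 1/5
argmax = 1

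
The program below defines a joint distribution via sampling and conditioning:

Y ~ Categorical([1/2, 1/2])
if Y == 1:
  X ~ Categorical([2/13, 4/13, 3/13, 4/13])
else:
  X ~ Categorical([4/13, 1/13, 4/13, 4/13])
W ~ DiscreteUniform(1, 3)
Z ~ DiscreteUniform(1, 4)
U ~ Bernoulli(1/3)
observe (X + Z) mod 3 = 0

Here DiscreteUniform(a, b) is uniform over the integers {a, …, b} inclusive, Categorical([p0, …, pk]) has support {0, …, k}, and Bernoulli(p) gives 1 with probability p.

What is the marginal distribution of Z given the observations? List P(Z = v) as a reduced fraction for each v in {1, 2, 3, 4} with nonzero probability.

P(Z=1) = 7/33, P(Z=2) = 5/33, P(Z=3) = 14/33, P(Z=4) = 7/33

Enumerate traces; 60 have nonzero weight after conditioning:
  (Y=0, X=0, W=1, Z=3, U=0) weight 1/117
  (Y=0, X=0, W=1, Z=3, U=1) weight 1/234
  (Y=0, X=0, W=2, Z=3, U=0) weight 1/117
  (Y=0, X=0, W=2, Z=3, U=1) weight 1/234
  (Y=0, X=0, W=3, Z=3, U=0) weight 1/117
  (Y=0, X=0, W=3, Z=3, U=1) weight 1/234
  (Y=0, X=1, W=1, Z=2, U=0) weight 1/468
  (Y=0, X=1, W=1, Z=2, U=1) weight 1/936
  (Y=0, X=2, W=1, Z=1, U=0) weight 1/117
  (Y=0, X=2, W=1, Z=4, U=0) weight 1/117
  … 50 more
Group by Z:
  weight(Z=1) = 7/104
  weight(Z=2) = 5/104
  weight(Z=3) = 7/52
  weight(Z=4) = 7/104
Total weight = 7/104 + 5/104 + 7/52 + 7/104 = 33/104
P(Z=1 | obs) = 7/104 / 33/104 = 7/33
P(Z=2 | obs) = 5/104 / 33/104 = 5/33
P(Z=3 | obs) = 7/52 / 33/104 = 14/33
P(Z=4 | obs) = 7/104 / 33/104 = 7/33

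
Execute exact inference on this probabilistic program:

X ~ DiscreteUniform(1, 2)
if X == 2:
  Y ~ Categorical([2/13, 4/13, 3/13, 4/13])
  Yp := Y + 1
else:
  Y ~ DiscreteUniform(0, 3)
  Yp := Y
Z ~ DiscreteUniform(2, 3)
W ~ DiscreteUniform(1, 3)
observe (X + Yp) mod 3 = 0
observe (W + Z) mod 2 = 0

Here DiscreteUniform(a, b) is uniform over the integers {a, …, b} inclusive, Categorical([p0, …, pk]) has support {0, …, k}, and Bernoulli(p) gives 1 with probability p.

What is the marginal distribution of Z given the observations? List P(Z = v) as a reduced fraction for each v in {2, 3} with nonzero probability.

P(Z=2) = 1/3, P(Z=3) = 2/3

Enumerate traces; 9 have nonzero weight after conditioning:
  (X=1, Y=2, Z=2, W=2) weight 1/48
  (X=1, Y=2, Z=3, W=1) weight 1/48
  (X=1, Y=2, Z=3, W=3) weight 1/48
  (X=2, Y=0, Z=2, W=2) weight 1/78
  (X=2, Y=0, Z=3, W=1) weight 1/78
  (X=2, Y=0, Z=3, W=3) weight 1/78
  (X=2, Y=3, Z=2, W=2) weight 1/39
  (X=2, Y=3, Z=3, W=1) weight 1/39
  … 1 more
Group by Z:
  weight(Z=2) = 37/624
  weight(Z=3) = 37/312
Total weight = 37/624 + 37/312 = 37/208
P(Z=2 | obs) = 37/624 / 37/208 = 1/3
P(Z=3 | obs) = 37/312 / 37/208 = 2/3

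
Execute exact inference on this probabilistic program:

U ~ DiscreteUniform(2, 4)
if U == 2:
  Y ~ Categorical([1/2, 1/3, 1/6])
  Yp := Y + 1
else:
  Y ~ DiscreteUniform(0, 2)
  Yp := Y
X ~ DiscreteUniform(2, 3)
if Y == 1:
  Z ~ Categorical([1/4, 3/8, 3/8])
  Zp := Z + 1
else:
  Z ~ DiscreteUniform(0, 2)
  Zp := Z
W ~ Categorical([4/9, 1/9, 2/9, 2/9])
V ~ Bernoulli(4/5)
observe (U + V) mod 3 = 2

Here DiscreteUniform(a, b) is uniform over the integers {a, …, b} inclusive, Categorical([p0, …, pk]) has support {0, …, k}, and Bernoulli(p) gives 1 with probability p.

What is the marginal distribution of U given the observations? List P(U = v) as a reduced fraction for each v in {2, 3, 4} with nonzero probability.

Enumerate traces; 144 have nonzero weight after conditioning:
  (U=2, Y=0, X=2, Z=0, W=0, V=0) weight 1/405
  (U=2, Y=0, X=2, Z=0, W=1, V=0) weight 1/1620
  (U=2, Y=0, X=2, Z=0, W=2, V=0) weight 1/810
  (U=2, Y=0, X=2, Z=0, W=3, V=0) weight 1/810
  (U=2, Y=0, X=2, Z=1, W=0, V=0) weight 1/405
  (U=2, Y=0, X=2, Z=1, W=1, V=0) weight 1/1620
  (U=2, Y=0, X=2, Z=1, W=2, V=0) weight 1/810
  (U=2, Y=0, X=2, Z=1, W=3, V=0) weight 1/810
  (U=4, Y=0, X=2, Z=0, W=0, V=1) weight 8/1215
  … 135 more
Group by U:
  weight(U=2) = 1/15
  weight(U=4) = 4/15
Total weight = 1/15 + 4/15 = 1/3
P(U=2 | obs) = 1/15 / 1/3 = 1/5
P(U=4 | obs) = 4/15 / 1/3 = 4/5

P(U=2) = 1/5, P(U=4) = 4/5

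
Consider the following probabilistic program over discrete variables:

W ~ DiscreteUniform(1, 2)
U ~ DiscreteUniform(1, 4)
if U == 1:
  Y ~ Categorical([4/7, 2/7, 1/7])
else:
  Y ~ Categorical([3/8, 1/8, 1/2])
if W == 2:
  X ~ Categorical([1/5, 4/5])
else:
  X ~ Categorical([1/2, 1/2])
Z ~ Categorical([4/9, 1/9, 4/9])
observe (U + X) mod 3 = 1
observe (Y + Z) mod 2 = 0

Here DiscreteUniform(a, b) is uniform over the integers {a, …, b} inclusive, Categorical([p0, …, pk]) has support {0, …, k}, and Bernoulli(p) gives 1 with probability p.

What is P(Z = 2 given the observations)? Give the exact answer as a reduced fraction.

P(Z = 2 | obs) = 20/41

Enumerate traces; 30 have nonzero weight after conditioning:
  (W=1, U=1, Y=0, X=0, Z=0) weight 1/63
  (W=1, U=1, Y=0, X=0, Z=2) weight 1/63
  (W=1, U=1, Y=1, X=0, Z=1) weight 1/504
  (W=1, U=1, Y=2, X=0, Z=0) weight 1/252
  (W=1, U=1, Y=2, X=0, Z=2) weight 1/252
  (W=1, U=3, Y=0, X=1, Z=0) weight 1/96
  (W=1, U=3, Y=0, X=1, Z=2) weight 1/96
  (W=1, U=3, Y=1, X=1, Z=1) weight 1/1152
  … 22 more
Group by Z:
  weight(Z=0) = 1/8
  weight(Z=1) = 1/160
  weight(Z=2) = 1/8
Total weight = 1/8 + 1/160 + 1/8 = 41/160
P(Z=0 | obs) = 1/8 / 41/160 = 20/41
P(Z=1 | obs) = 1/160 / 41/160 = 1/41
P(Z=2 | obs) = 1/8 / 41/160 = 20/41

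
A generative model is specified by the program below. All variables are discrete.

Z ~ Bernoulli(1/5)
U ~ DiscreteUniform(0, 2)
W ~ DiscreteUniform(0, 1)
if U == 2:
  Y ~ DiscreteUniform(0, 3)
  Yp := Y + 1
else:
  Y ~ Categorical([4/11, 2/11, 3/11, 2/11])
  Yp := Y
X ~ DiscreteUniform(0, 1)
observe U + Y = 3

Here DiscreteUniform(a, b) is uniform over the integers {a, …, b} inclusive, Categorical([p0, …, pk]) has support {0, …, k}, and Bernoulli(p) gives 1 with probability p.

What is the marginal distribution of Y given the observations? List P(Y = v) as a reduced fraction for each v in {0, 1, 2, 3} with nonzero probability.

Enumerate traces; 24 have nonzero weight after conditioning:
  (Z=0, U=0, W=0, Y=3, X=0) weight 2/165
  (Z=0, U=0, W=0, Y=3, X=1) weight 2/165
  (Z=0, U=0, W=1, Y=3, X=0) weight 2/165
  (Z=0, U=0, W=1, Y=3, X=1) weight 2/165
  (Z=0, U=1, W=0, Y=2, X=0) weight 1/55
  (Z=0, U=1, W=0, Y=2, X=1) weight 1/55
  (Z=0, U=1, W=1, Y=2, X=0) weight 1/55
  (Z=0, U=1, W=1, Y=2, X=1) weight 1/55
  (Z=0, U=2, W=0, Y=1, X=0) weight 1/60
  … 15 more
Group by Y:
  weight(Y=1) = 1/12
  weight(Y=2) = 1/11
  weight(Y=3) = 2/33
Total weight = 1/12 + 1/11 + 2/33 = 31/132
P(Y=1 | obs) = 1/12 / 31/132 = 11/31
P(Y=2 | obs) = 1/11 / 31/132 = 12/31
P(Y=3 | obs) = 2/33 / 31/132 = 8/31

P(Y=1) = 11/31, P(Y=2) = 12/31, P(Y=3) = 8/31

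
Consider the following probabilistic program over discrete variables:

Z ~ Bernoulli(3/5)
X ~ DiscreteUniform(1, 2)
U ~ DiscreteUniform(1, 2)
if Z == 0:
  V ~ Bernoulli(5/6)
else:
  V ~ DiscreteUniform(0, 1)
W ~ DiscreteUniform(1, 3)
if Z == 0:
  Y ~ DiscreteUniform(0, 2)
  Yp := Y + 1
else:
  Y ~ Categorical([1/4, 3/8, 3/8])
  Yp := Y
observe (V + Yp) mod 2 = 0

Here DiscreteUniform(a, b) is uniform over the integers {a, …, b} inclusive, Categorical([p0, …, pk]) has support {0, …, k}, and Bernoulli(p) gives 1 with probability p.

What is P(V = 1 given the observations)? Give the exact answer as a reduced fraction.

P(V = 1 | obs) = 241/392

Enumerate traces; 72 have nonzero weight after conditioning:
  (Z=0, X=1, U=1, V=0, W=1, Y=1) weight 1/540
  (Z=0, X=1, U=1, V=0, W=2, Y=1) weight 1/540
  (Z=0, X=1, U=1, V=0, W=3, Y=1) weight 1/540
  (Z=0, X=1, U=1, V=1, W=1, Y=0) weight 1/108
  (Z=0, X=1, U=1, V=1, W=1, Y=2) weight 1/108
  (Z=0, X=1, U=1, V=1, W=2, Y=0) weight 1/108
  (Z=0, X=1, U=1, V=1, W=2, Y=2) weight 1/108
  (Z=0, X=1, U=1, V=1, W=3, Y=0) weight 1/108
  … 64 more
Group by V:
  weight(V=0) = 151/720
  weight(V=1) = 241/720
Total weight = 151/720 + 241/720 = 49/90
P(V=0 | obs) = 151/720 / 49/90 = 151/392
P(V=1 | obs) = 241/720 / 49/90 = 241/392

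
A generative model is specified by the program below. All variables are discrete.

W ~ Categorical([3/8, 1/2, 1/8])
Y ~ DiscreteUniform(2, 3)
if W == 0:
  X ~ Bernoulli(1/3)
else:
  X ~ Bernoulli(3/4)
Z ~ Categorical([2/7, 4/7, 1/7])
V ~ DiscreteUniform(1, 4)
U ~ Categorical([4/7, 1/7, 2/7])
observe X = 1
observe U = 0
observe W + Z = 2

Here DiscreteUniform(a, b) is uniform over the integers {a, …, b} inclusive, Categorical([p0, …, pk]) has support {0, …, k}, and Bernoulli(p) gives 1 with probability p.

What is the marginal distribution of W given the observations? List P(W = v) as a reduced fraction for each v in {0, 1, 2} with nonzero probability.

P(W=0) = 2/29, P(W=1) = 24/29, P(W=2) = 3/29

Enumerate traces; 24 have nonzero weight after conditioning:
  (W=0, Y=2, X=1, Z=2, V=1, U=0) weight 1/784
  (W=0, Y=2, X=1, Z=2, V=2, U=0) weight 1/784
  (W=0, Y=2, X=1, Z=2, V=3, U=0) weight 1/784
  (W=0, Y=2, X=1, Z=2, V=4, U=0) weight 1/784
  (W=0, Y=3, X=1, Z=2, V=1, U=0) weight 1/784
  (W=0, Y=3, X=1, Z=2, V=2, U=0) weight 1/784
  (W=0, Y=3, X=1, Z=2, V=3, U=0) weight 1/784
  (W=0, Y=3, X=1, Z=2, V=4, U=0) weight 1/784
  (W=1, Y=2, X=1, Z=1, V=1, U=0) weight 3/196
  (W=2, Y=2, X=1, Z=0, V=1, U=0) weight 3/1568
  … 14 more
Group by W:
  weight(W=0) = 1/98
  weight(W=1) = 6/49
  weight(W=2) = 3/196
Total weight = 1/98 + 6/49 + 3/196 = 29/196
P(W=0 | obs) = 1/98 / 29/196 = 2/29
P(W=1 | obs) = 6/49 / 29/196 = 24/29
P(W=2 | obs) = 3/196 / 29/196 = 3/29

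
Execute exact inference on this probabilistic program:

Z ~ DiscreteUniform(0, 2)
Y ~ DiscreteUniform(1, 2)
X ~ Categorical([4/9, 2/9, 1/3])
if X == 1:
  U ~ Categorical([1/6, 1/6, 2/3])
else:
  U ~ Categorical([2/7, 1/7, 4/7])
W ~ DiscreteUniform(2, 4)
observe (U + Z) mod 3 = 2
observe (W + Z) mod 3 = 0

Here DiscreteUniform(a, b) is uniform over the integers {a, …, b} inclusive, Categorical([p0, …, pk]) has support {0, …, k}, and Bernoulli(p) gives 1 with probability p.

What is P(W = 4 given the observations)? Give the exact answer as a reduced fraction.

Enumerate traces; 18 have nonzero weight after conditioning:
  (Z=0, Y=1, X=0, U=2, W=3) weight 8/567
  (Z=0, Y=1, X=1, U=2, W=3) weight 2/243
  (Z=0, Y=1, X=2, U=2, W=3) weight 2/189
  (Z=0, Y=2, X=0, U=2, W=3) weight 8/567
  (Z=0, Y=2, X=1, U=2, W=3) weight 2/243
  (Z=0, Y=2, X=2, U=2, W=3) weight 2/189
  (Z=1, Y=1, X=0, U=1, W=2) weight 2/567
  (Z=1, Y=1, X=1, U=1, W=2) weight 1/486
  (Z=2, Y=1, X=0, U=0, W=4) weight 4/567
  … 9 more
Group by W:
  weight(W=2) = 4/243
  weight(W=3) = 16/243
  weight(W=4) = 7/243
Total weight = 4/243 + 16/243 + 7/243 = 1/9
P(W=2 | obs) = 4/243 / 1/9 = 4/27
P(W=3 | obs) = 16/243 / 1/9 = 16/27
P(W=4 | obs) = 7/243 / 1/9 = 7/27

P(W = 4 | obs) = 7/27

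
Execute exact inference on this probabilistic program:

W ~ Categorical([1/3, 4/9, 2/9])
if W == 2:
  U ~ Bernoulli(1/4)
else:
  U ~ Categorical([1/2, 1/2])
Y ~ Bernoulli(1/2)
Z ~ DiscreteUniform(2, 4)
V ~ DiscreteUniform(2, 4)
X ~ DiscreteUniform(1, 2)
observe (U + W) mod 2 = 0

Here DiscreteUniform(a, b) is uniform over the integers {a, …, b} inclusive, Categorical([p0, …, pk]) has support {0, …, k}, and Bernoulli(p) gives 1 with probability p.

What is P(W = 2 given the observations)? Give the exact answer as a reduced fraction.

P(W = 2 | obs) = 3/10

Enumerate traces; 108 have nonzero weight after conditioning:
  (W=0, U=0, Y=0, Z=2, V=2, X=1) weight 1/216
  (W=0, U=0, Y=0, Z=2, V=2, X=2) weight 1/216
  (W=0, U=0, Y=0, Z=2, V=3, X=1) weight 1/216
  (W=0, U=0, Y=0, Z=2, V=3, X=2) weight 1/216
  (W=0, U=0, Y=0, Z=2, V=4, X=1) weight 1/216
  (W=0, U=0, Y=0, Z=2, V=4, X=2) weight 1/216
  (W=0, U=0, Y=0, Z=3, V=2, X=1) weight 1/216
  (W=0, U=0, Y=0, Z=3, V=2, X=2) weight 1/216
  (W=1, U=1, Y=0, Z=2, V=2, X=1) weight 1/162
  (W=2, U=0, Y=0, Z=2, V=2, X=1) weight 1/216
  … 98 more
Group by W:
  weight(W=0) = 1/6
  weight(W=1) = 2/9
  weight(W=2) = 1/6
Total weight = 1/6 + 2/9 + 1/6 = 5/9
P(W=0 | obs) = 1/6 / 5/9 = 3/10
P(W=1 | obs) = 2/9 / 5/9 = 2/5
P(W=2 | obs) = 1/6 / 5/9 = 3/10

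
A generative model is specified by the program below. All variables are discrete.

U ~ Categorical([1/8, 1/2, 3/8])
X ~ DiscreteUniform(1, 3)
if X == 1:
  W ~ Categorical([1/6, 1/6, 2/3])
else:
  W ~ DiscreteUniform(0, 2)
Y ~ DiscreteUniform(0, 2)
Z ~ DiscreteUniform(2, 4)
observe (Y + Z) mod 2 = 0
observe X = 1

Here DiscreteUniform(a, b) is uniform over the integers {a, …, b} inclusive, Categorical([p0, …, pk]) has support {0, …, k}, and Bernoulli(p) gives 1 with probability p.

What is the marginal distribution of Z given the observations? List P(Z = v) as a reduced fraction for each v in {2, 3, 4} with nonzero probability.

Enumerate traces; 45 have nonzero weight after conditioning:
  (U=0, X=1, W=0, Y=0, Z=2) weight 1/1296
  (U=0, X=1, W=0, Y=0, Z=4) weight 1/1296
  (U=0, X=1, W=0, Y=1, Z=3) weight 1/1296
  (U=0, X=1, W=0, Y=2, Z=2) weight 1/1296
  (U=0, X=1, W=0, Y=2, Z=4) weight 1/1296
  (U=0, X=1, W=1, Y=0, Z=2) weight 1/1296
  (U=0, X=1, W=1, Y=0, Z=4) weight 1/1296
  (U=0, X=1, W=1, Y=1, Z=3) weight 1/1296
  … 37 more
Group by Z:
  weight(Z=2) = 2/27
  weight(Z=3) = 1/27
  weight(Z=4) = 2/27
Total weight = 2/27 + 1/27 + 2/27 = 5/27
P(Z=2 | obs) = 2/27 / 5/27 = 2/5
P(Z=3 | obs) = 1/27 / 5/27 = 1/5
P(Z=4 | obs) = 2/27 / 5/27 = 2/5

P(Z=2) = 2/5, P(Z=3) = 1/5, P(Z=4) = 2/5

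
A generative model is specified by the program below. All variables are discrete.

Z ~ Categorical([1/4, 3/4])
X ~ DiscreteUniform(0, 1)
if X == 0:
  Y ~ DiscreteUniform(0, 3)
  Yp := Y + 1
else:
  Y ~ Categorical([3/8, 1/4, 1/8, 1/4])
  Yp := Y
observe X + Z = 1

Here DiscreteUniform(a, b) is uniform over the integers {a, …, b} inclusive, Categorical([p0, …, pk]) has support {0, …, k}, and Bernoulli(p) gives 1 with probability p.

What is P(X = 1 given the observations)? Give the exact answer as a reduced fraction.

Enumerate traces; 8 have nonzero weight after conditioning:
  (Z=0, X=1, Y=0) weight 3/64
  (Z=0, X=1, Y=1) weight 1/32
  (Z=0, X=1, Y=2) weight 1/64
  (Z=0, X=1, Y=3) weight 1/32
  (Z=1, X=0, Y=0) weight 3/32
  (Z=1, X=0, Y=1) weight 3/32
  (Z=1, X=0, Y=2) weight 3/32
  (Z=1, X=0, Y=3) weight 3/32
Group by X:
  weight(X=0) = 3/8
  weight(X=1) = 1/8
Total weight = 3/8 + 1/8 = 1/2
P(X=0 | obs) = 3/8 / 1/2 = 3/4
P(X=1 | obs) = 1/8 / 1/2 = 1/4

P(X = 1 | obs) = 1/4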